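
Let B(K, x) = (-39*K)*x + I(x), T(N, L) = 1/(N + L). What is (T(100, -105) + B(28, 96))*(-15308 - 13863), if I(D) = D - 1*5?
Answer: 15277027726/5 ≈ 3.0554e+9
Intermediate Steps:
I(D) = -5 + D (I(D) = D - 5 = -5 + D)
T(N, L) = 1/(L + N)
B(K, x) = -5 + x - 39*K*x (B(K, x) = (-39*K)*x + (-5 + x) = -39*K*x + (-5 + x) = -5 + x - 39*K*x)
(T(100, -105) + B(28, 96))*(-15308 - 13863) = (1/(-105 + 100) + (-5 + 96 - 39*28*96))*(-15308 - 13863) = (1/(-5) + (-5 + 96 - 104832))*(-29171) = (-1/5 - 104741)*(-29171) = -523706/5*(-29171) = 15277027726/5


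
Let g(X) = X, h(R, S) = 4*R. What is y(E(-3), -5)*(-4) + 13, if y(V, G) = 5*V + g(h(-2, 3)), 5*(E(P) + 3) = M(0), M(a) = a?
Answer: 105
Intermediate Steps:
E(P) = -3 (E(P) = -3 + (⅕)*0 = -3 + 0 = -3)
y(V, G) = -8 + 5*V (y(V, G) = 5*V + 4*(-2) = 5*V - 8 = -8 + 5*V)
y(E(-3), -5)*(-4) + 13 = (-8 + 5*(-3))*(-4) + 13 = (-8 - 15)*(-4) + 13 = -23*(-4) + 13 = 92 + 13 = 105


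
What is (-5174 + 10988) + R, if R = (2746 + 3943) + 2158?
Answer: 14661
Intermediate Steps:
R = 8847 (R = 6689 + 2158 = 8847)
(-5174 + 10988) + R = (-5174 + 10988) + 8847 = 5814 + 8847 = 14661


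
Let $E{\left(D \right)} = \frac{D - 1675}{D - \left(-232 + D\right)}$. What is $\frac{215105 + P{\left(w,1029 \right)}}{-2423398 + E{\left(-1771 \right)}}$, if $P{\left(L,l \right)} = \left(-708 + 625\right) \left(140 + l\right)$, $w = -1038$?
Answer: $- \frac{13697048}{281115891} \approx -0.048724$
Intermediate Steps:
$E{\left(D \right)} = - \frac{1675}{232} + \frac{D}{232}$ ($E{\left(D \right)} = \frac{-1675 + D}{232} = \left(-1675 + D\right) \frac{1}{232} = - \frac{1675}{232} + \frac{D}{232}$)
$P{\left(L,l \right)} = -11620 - 83 l$ ($P{\left(L,l \right)} = - 83 \left(140 + l\right) = -11620 - 83 l$)
$\frac{215105 + P{\left(w,1029 \right)}}{-2423398 + E{\left(-1771 \right)}} = \frac{215105 - 97027}{-2423398 + \left(- \frac{1675}{232} + \frac{1}{232} \left(-1771\right)\right)} = \frac{215105 - 97027}{-2423398 - \frac{1723}{116}} = \frac{118078}{- \frac{281115891}{116}} = 118078 \left(- \frac{116}{281115891}\right) = - \frac{13697048}{281115891}$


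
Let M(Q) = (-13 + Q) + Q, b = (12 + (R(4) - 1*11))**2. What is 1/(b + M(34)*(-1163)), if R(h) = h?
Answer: -1/63940 ≈ -1.5640e-5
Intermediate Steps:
b = 25 (b = (12 + (4 - 1*11))**2 = (12 + (4 - 11))**2 = (12 - 7)**2 = 5**2 = 25)
M(Q) = -13 + 2*Q
1/(b + M(34)*(-1163)) = 1/(25 + (-13 + 2*34)*(-1163)) = 1/(25 + (-13 + 68)*(-1163)) = 1/(25 + 55*(-1163)) = 1/(25 - 63965) = 1/(-63940) = -1/63940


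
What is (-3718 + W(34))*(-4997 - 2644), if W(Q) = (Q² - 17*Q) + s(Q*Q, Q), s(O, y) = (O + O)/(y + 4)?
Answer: 447029064/19 ≈ 2.3528e+7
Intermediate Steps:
s(O, y) = 2*O/(4 + y) (s(O, y) = (2*O)/(4 + y) = 2*O/(4 + y))
W(Q) = Q² - 17*Q + 2*Q²/(4 + Q) (W(Q) = (Q² - 17*Q) + 2*(Q*Q)/(4 + Q) = (Q² - 17*Q) + 2*Q²/(4 + Q) = Q² - 17*Q + 2*Q²/(4 + Q))
(-3718 + W(34))*(-4997 - 2644) = (-3718 + 34*(-68 + 34² - 11*34)/(4 + 34))*(-4997 - 2644) = (-3718 + 34*(-68 + 1156 - 374)/38)*(-7641) = (-3718 + 34*(1/38)*714)*(-7641) = (-3718 + 12138/19)*(-7641) = -58504/19*(-7641) = 447029064/19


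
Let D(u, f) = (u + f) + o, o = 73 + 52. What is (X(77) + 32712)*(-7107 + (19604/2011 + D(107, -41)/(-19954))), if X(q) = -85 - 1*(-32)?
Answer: -845557262750967/3647954 ≈ -2.3179e+8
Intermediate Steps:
o = 125
D(u, f) = 125 + f + u (D(u, f) = (u + f) + 125 = (f + u) + 125 = 125 + f + u)
X(q) = -53 (X(q) = -85 + 32 = -53)
(X(77) + 32712)*(-7107 + (19604/2011 + D(107, -41)/(-19954))) = (-53 + 32712)*(-7107 + (19604/2011 + (125 - 41 + 107)/(-19954))) = 32659*(-7107 + (19604*(1/2011) + 191*(-1/19954))) = 32659*(-7107 + (19604/2011 - 191/19954)) = 32659*(-7107 + 390794115/40127494) = 32659*(-284795305743/40127494) = -845557262750967/3647954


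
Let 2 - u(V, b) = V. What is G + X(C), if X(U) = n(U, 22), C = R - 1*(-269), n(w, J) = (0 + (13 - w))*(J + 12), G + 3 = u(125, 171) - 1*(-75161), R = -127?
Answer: 70649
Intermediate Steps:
u(V, b) = 2 - V
G = 75035 (G = -3 + ((2 - 1*125) - 1*(-75161)) = -3 + ((2 - 125) + 75161) = -3 + (-123 + 75161) = -3 + 75038 = 75035)
n(w, J) = (12 + J)*(13 - w) (n(w, J) = (13 - w)*(12 + J) = (12 + J)*(13 - w))
C = 142 (C = -127 - 1*(-269) = -127 + 269 = 142)
X(U) = 442 - 34*U (X(U) = 156 - 12*U + 13*22 - 1*22*U = 156 - 12*U + 286 - 22*U = 442 - 34*U)
G + X(C) = 75035 + (442 - 34*142) = 75035 + (442 - 4828) = 75035 - 4386 = 70649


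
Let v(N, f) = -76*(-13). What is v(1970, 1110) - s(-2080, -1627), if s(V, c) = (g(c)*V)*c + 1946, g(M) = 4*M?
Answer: 22024112322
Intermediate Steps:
v(N, f) = 988
s(V, c) = 1946 + 4*V*c**2 (s(V, c) = ((4*c)*V)*c + 1946 = (4*V*c)*c + 1946 = 4*V*c**2 + 1946 = 1946 + 4*V*c**2)
v(1970, 1110) - s(-2080, -1627) = 988 - (1946 + 4*(-2080)*(-1627)**2) = 988 - (1946 + 4*(-2080)*2647129) = 988 - (1946 - 22024113280) = 988 - 1*(-22024111334) = 988 + 22024111334 = 22024112322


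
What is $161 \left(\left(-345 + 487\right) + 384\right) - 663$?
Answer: $84023$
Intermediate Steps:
$161 \left(\left(-345 + 487\right) + 384\right) - 663 = 161 \left(142 + 384\right) - 663 = 161 \cdot 526 - 663 = 84686 - 663 = 84023$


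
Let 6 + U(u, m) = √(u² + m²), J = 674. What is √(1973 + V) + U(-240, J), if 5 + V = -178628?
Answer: -6 + 2*√127969 + 22*I*√365 ≈ 709.46 + 420.31*I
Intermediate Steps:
V = -178633 (V = -5 - 178628 = -178633)
U(u, m) = -6 + √(m² + u²) (U(u, m) = -6 + √(u² + m²) = -6 + √(m² + u²))
√(1973 + V) + U(-240, J) = √(1973 - 178633) + (-6 + √(674² + (-240)²)) = √(-176660) + (-6 + √(454276 + 57600)) = 22*I*√365 + (-6 + √511876) = 22*I*√365 + (-6 + 2*√127969) = -6 + 2*√127969 + 22*I*√365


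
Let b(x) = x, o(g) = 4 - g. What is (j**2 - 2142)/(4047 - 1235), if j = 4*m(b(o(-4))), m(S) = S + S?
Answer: 977/1406 ≈ 0.69488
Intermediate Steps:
m(S) = 2*S
j = 64 (j = 4*(2*(4 - 1*(-4))) = 4*(2*(4 + 4)) = 4*(2*8) = 4*16 = 64)
(j**2 - 2142)/(4047 - 1235) = (64**2 - 2142)/(4047 - 1235) = (4096 - 2142)/2812 = 1954*(1/2812) = 977/1406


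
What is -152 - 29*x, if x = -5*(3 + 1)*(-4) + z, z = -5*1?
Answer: -2327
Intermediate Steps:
z = -5
x = 75 (x = -5*(3 + 1)*(-4) - 5 = -5*4*(-4) - 5 = -20*(-4) - 5 = 80 - 5 = 75)
-152 - 29*x = -152 - 29*75 = -152 - 2175 = -2327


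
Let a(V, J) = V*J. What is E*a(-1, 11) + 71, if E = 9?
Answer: -28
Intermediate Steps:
a(V, J) = J*V
E*a(-1, 11) + 71 = 9*(11*(-1)) + 71 = 9*(-11) + 71 = -99 + 71 = -28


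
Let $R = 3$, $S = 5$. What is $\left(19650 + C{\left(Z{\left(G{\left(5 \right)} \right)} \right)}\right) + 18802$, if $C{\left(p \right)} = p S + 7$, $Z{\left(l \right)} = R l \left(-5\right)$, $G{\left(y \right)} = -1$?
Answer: $38534$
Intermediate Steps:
$Z{\left(l \right)} = - 15 l$ ($Z{\left(l \right)} = 3 l \left(-5\right) = - 15 l$)
$C{\left(p \right)} = 7 + 5 p$ ($C{\left(p \right)} = p 5 + 7 = 5 p + 7 = 7 + 5 p$)
$\left(19650 + C{\left(Z{\left(G{\left(5 \right)} \right)} \right)}\right) + 18802 = \left(19650 + \left(7 + 5 \left(\left(-15\right) \left(-1\right)\right)\right)\right) + 18802 = \left(19650 + \left(7 + 5 \cdot 15\right)\right) + 18802 = \left(19650 + \left(7 + 75\right)\right) + 18802 = \left(19650 + 82\right) + 18802 = 19732 + 18802 = 38534$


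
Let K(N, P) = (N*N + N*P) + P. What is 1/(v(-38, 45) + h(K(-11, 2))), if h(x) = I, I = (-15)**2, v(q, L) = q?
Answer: 1/187 ≈ 0.0053476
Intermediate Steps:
K(N, P) = P + N**2 + N*P (K(N, P) = (N**2 + N*P) + P = P + N**2 + N*P)
I = 225
h(x) = 225
1/(v(-38, 45) + h(K(-11, 2))) = 1/(-38 + 225) = 1/187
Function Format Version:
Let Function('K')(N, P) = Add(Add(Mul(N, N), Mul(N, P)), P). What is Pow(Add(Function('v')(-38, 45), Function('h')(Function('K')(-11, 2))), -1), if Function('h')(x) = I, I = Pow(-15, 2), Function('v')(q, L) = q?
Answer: Rational(1, 187) ≈ 0.0053476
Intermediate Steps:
Function('K')(N, P) = Add(P, Pow(N, 2), Mul(N, P)) (Function('K')(N, P) = Add(Add(Pow(N, 2), Mul(N, P)), P) = Add(P, Pow(N, 2), Mul(N, P)))
I = 225
Function('h')(x) = 225
Pow(Add(Function('v')(-38, 45), Function('h')(Function('K')(-11, 2))), -1) = Pow(Add(-38, 225), -1) = Pow(187, -1) = Rational(1, 187)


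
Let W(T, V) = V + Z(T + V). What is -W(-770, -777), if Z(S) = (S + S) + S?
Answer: 5418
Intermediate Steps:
Z(S) = 3*S (Z(S) = 2*S + S = 3*S)
W(T, V) = 3*T + 4*V (W(T, V) = V + 3*(T + V) = V + (3*T + 3*V) = 3*T + 4*V)
-W(-770, -777) = -(3*(-770) + 4*(-777)) = -(-2310 - 3108) = -1*(-5418) = 5418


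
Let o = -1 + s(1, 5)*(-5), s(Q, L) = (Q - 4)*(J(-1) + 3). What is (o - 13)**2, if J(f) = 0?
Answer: 961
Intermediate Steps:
s(Q, L) = -12 + 3*Q (s(Q, L) = (Q - 4)*(0 + 3) = (-4 + Q)*3 = -12 + 3*Q)
o = 44 (o = -1 + (-12 + 3*1)*(-5) = -1 + (-12 + 3)*(-5) = -1 - 9*(-5) = -1 + 45 = 44)
(o - 13)**2 = (44 - 13)**2 = 31**2 = 961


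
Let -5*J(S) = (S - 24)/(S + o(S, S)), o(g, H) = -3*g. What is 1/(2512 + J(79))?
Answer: 158/396907 ≈ 0.00039808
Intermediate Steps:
J(S) = (-24 + S)/(10*S) (J(S) = -(S - 24)/(5*(S - 3*S)) = -(-24 + S)/(5*((-2*S))) = -(-24 + S)*(-1/(2*S))/5 = -(-1)*(-24 + S)/(10*S) = (-24 + S)/(10*S))
1/(2512 + J(79)) = 1/(2512 + (⅒)*(-24 + 79)/79) = 1/(2512 + (⅒)*(1/79)*55) = 1/(2512 + 11/158) = 1/(396907/158) = 158/396907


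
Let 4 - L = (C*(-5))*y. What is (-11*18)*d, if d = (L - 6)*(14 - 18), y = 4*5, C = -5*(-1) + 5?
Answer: 790416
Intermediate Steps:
C = 10 (C = 5 + 5 = 10)
y = 20
L = 1004 (L = 4 - 10*(-5)*20 = 4 - (-50)*20 = 4 - 1*(-1000) = 4 + 1000 = 1004)
d = -3992 (d = (1004 - 6)*(14 - 18) = 998*(-4) = -3992)
(-11*18)*d = -11*18*(-3992) = -198*(-3992) = 790416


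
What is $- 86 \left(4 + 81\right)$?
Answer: $-7310$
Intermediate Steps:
$- 86 \left(4 + 81\right) = \left(-86\right) 85 = -7310$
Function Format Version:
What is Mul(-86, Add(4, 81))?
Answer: -7310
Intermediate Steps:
Mul(-86, Add(4, 81)) = Mul(-86, 85) = -7310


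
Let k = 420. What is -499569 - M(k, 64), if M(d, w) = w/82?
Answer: -20482361/41 ≈ -4.9957e+5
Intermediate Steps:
M(d, w) = w/82 (M(d, w) = w*(1/82) = w/82)
-499569 - M(k, 64) = -499569 - 64/82 = -499569 - 1*32/41 = -499569 - 32/41 = -20482361/41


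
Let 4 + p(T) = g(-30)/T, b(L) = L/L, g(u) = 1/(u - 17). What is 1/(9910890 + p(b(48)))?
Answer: 47/465811641 ≈ 1.0090e-7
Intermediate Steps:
g(u) = 1/(-17 + u)
b(L) = 1
p(T) = -4 - 1/(47*T) (p(T) = -4 + 1/((-17 - 30)*T) = -4 + 1/((-47)*T) = -4 - 1/(47*T))
1/(9910890 + p(b(48))) = 1/(9910890 + (-4 - 1/47/1)) = 1/(9910890 + (-4 - 1/47*1)) = 1/(9910890 + (-4 - 1/47)) = 1/(9910890 - 189/47) = 1/(465811641/47) = 47/465811641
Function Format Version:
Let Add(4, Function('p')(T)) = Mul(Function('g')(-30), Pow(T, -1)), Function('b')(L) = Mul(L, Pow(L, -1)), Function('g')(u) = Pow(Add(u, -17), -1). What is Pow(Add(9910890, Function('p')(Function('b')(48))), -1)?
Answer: Rational(47, 465811641) ≈ 1.0090e-7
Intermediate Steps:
Function('g')(u) = Pow(Add(-17, u), -1)
Function('b')(L) = 1
Function('p')(T) = Add(-4, Mul(Rational(-1, 47), Pow(T, -1))) (Function('p')(T) = Add(-4, Mul(Pow(Add(-17, -30), -1), Pow(T, -1))) = Add(-4, Mul(Pow(-47, -1), Pow(T, -1))) = Add(-4, Mul(Rational(-1, 47), Pow(T, -1))))
Pow(Add(9910890, Function('p')(Function('b')(48))), -1) = Pow(Add(9910890, Add(-4, Mul(Rational(-1, 47), Pow(1, -1)))), -1) = Pow(Add(9910890, Add(-4, Mul(Rational(-1, 47), 1))), -1) = Pow(Add(9910890, Add(-4, Rational(-1, 47))), -1) = Pow(Add(9910890, Rational(-189, 47)), -1) = Pow(Rational(465811641, 47), -1) = Rational(47, 465811641)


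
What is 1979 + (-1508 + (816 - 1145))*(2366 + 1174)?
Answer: -6501001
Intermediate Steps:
1979 + (-1508 + (816 - 1145))*(2366 + 1174) = 1979 + (-1508 - 329)*3540 = 1979 - 1837*3540 = 1979 - 6502980 = -6501001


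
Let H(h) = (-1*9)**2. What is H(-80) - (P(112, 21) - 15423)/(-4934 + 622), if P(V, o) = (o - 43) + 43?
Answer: 166935/2156 ≈ 77.428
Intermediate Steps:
P(V, o) = o (P(V, o) = (-43 + o) + 43 = o)
H(h) = 81 (H(h) = (-9)**2 = 81)
H(-80) - (P(112, 21) - 15423)/(-4934 + 622) = 81 - (21 - 15423)/(-4934 + 622) = 81 - (-15402)/(-4312) = 81 - (-15402)*(-1)/4312 = 81 - 1*7701/2156 = 81 - 7701/2156 = 166935/2156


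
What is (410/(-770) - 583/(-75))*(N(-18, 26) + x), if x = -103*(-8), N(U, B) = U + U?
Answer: 32951008/5775 ≈ 5705.8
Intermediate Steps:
N(U, B) = 2*U
x = 824
(410/(-770) - 583/(-75))*(N(-18, 26) + x) = (410/(-770) - 583/(-75))*(2*(-18) + 824) = (410*(-1/770) - 583*(-1/75))*(-36 + 824) = (-41/77 + 583/75)*788 = (41816/5775)*788 = 32951008/5775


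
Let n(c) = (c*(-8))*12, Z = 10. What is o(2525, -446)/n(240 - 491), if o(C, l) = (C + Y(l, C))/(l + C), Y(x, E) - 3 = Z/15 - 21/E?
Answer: 19154587/379474048800 ≈ 5.0477e-5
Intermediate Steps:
Y(x, E) = 11/3 - 21/E (Y(x, E) = 3 + (10/15 - 21/E) = 3 + (10*(1/15) - 21/E) = 3 + (2/3 - 21/E) = 11/3 - 21/E)
o(C, l) = (11/3 + C - 21/C)/(C + l) (o(C, l) = (C + (11/3 - 21/C))/(l + C) = (11/3 + C - 21/C)/(C + l))
n(c) = -96*c (n(c) = -8*c*12 = -96*c)
o(2525, -446)/n(240 - 491) = ((1/3)*(-63 + 2525*(11 + 3*2525))/(2525*(2525 - 446)))/((-96*(240 - 491))) = ((1/3)*(1/2525)*(-63 + 2525*(11 + 7575))/2079)/((-96*(-251))) = ((1/3)*(1/2525)*(1/2079)*(-63 + 2525*7586))/24096 = ((1/3)*(1/2525)*(1/2079)*(-63 + 19154650))*(1/24096) = ((1/3)*(1/2525)*(1/2079)*19154587)*(1/24096) = (19154587/15748425)*(1/24096) = 19154587/379474048800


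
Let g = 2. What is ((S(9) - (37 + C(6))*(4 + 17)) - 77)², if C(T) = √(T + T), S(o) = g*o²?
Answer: 484156 + 58128*√3 ≈ 5.8484e+5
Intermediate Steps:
S(o) = 2*o²
C(T) = √2*√T (C(T) = √(2*T) = √2*√T)
((S(9) - (37 + C(6))*(4 + 17)) - 77)² = ((2*9² - (37 + √2*√6)*(4 + 17)) - 77)² = ((2*81 - (37 + 2*√3)*21) - 77)² = ((162 - (777 + 42*√3)) - 77)² = ((162 + (-777 - 42*√3)) - 77)² = ((-615 - 42*√3) - 77)² = (-692 - 42*√3)²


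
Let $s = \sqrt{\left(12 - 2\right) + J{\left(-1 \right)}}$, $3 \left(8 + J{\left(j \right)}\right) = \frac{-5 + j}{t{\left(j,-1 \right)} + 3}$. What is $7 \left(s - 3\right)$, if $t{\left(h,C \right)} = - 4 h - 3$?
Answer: $-21 + \frac{7 \sqrt{6}}{2} \approx -12.427$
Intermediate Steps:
$t{\left(h,C \right)} = -3 - 4 h$
$J{\left(j \right)} = -8 - \frac{-5 + j}{12 j}$ ($J{\left(j \right)} = -8 + \frac{\left(-5 + j\right) \frac{1}{\left(-3 - 4 j\right) + 3}}{3} = -8 + \frac{\left(-5 + j\right) \frac{1}{\left(-4\right) j}}{3} = -8 + \frac{\left(-5 + j\right) \left(- \frac{1}{4 j}\right)}{3} = -8 + \frac{\left(- \frac{1}{4}\right) \frac{1}{j} \left(-5 + j\right)}{3} = -8 - \frac{-5 + j}{12 j}$)
$s = \frac{\sqrt{6}}{2}$ ($s = \sqrt{\left(12 - 2\right) + \frac{5 - -97}{12 \left(-1\right)}} = \sqrt{10 + \frac{1}{12} \left(-1\right) \left(5 + 97\right)} = \sqrt{10 + \frac{1}{12} \left(-1\right) 102} = \sqrt{10 - \frac{17}{2}} = \sqrt{\frac{3}{2}} = \frac{\sqrt{6}}{2} \approx 1.2247$)
$7 \left(s - 3\right) = 7 \left(\frac{\sqrt{6}}{2} - 3\right) = 7 \left(-3 + \frac{\sqrt{6}}{2}\right) = -21 + \frac{7 \sqrt{6}}{2}$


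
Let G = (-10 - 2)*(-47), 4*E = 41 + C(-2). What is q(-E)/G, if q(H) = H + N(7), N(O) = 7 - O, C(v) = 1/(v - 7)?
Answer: -23/1269 ≈ -0.018125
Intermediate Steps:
C(v) = 1/(-7 + v)
E = 92/9 (E = (41 + 1/(-7 - 2))/4 = (41 + 1/(-9))/4 = (41 - ⅑)/4 = (¼)*(368/9) = 92/9 ≈ 10.222)
q(H) = H (q(H) = H + (7 - 1*7) = H + (7 - 7) = H + 0 = H)
G = 564 (G = -12*(-47) = 564)
q(-E)/G = -1*92/9/564 = -92/9*1/564 = -23/1269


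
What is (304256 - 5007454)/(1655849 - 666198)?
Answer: -4703198/989651 ≈ -4.7524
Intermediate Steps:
(304256 - 5007454)/(1655849 - 666198) = -4703198/989651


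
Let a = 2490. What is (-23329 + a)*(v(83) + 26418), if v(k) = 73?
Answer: -552045949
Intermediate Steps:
(-23329 + a)*(v(83) + 26418) = (-23329 + 2490)*(73 + 26418) = -20839*26491 = -552045949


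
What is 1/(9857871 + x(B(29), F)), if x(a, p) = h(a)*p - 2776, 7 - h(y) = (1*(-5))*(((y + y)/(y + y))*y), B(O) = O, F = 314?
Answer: 1/9902823 ≈ 1.0098e-7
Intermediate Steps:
h(y) = 7 + 5*y (h(y) = 7 - 1*(-5)*((y + y)/(y + y))*y = 7 - (-5)*((2*y)/((2*y)))*y = 7 - (-5)*((2*y)*(1/(2*y)))*y = 7 - (-5)*1*y = 7 - (-5)*y = 7 + 5*y)
x(a, p) = -2776 + p*(7 + 5*a) (x(a, p) = (7 + 5*a)*p - 2776 = p*(7 + 5*a) - 2776 = -2776 + p*(7 + 5*a))
1/(9857871 + x(B(29), F)) = 1/(9857871 + (-2776 + 314*(7 + 5*29))) = 1/(9857871 + (-2776 + 314*(7 + 145))) = 1/(9857871 + (-2776 + 314*152)) = 1/(9857871 + (-2776 + 47728)) = 1/(9857871 + 44952) = 1/9902823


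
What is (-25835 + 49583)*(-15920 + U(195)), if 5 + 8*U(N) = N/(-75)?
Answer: -1890453603/5 ≈ -3.7809e+8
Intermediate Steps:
U(N) = -5/8 - N/600 (U(N) = -5/8 + (N/(-75))/8 = -5/8 + (N*(-1/75))/8 = -5/8 + (-N/75)/8 = -5/8 - N/600)
(-25835 + 49583)*(-15920 + U(195)) = (-25835 + 49583)*(-15920 + (-5/8 - 1/600*195)) = 23748*(-15920 + (-5/8 - 13/40)) = 23748*(-15920 - 19/20) = 23748*(-318419/20) = -1890453603/5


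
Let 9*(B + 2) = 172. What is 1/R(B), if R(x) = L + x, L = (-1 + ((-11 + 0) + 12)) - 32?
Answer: -9/134 ≈ -0.067164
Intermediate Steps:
B = 154/9 (B = -2 + (⅑)*172 = -2 + 172/9 = 154/9 ≈ 17.111)
L = -32 (L = (-1 + (-11 + 12)) - 32 = (-1 + 1) - 32 = 0 - 32 = -32)
R(x) = -32 + x
1/R(B) = 1/(-32 + 154/9) = 1/(-134/9) = -9/134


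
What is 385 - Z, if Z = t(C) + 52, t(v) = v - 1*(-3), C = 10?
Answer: 320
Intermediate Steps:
t(v) = 3 + v (t(v) = v + 3 = 3 + v)
Z = 65 (Z = (3 + 10) + 52 = 13 + 52 = 65)
385 - Z = 385 - 1*65 = 385 - 65 = 320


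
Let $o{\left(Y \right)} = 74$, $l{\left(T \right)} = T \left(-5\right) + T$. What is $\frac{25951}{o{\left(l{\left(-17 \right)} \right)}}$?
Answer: $\frac{25951}{74} \approx 350.69$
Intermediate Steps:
$l{\left(T \right)} = - 4 T$ ($l{\left(T \right)} = - 5 T + T = - 4 T$)
$\frac{25951}{o{\left(l{\left(-17 \right)} \right)}} = \frac{25951}{74}$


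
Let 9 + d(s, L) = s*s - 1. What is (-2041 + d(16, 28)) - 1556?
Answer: -3351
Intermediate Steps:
d(s, L) = -10 + s² (d(s, L) = -9 + (s*s - 1) = -9 + (s² - 1) = -9 + (-1 + s²) = -10 + s²)
(-2041 + d(16, 28)) - 1556 = (-2041 + (-10 + 16²)) - 1556 = (-2041 + (-10 + 256)) - 1556 = (-2041 + 246) - 1556 = -1795 - 1556 = -3351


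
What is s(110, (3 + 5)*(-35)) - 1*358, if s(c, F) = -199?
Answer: -557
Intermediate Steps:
s(110, (3 + 5)*(-35)) - 1*358 = -199 - 1*358 = -199 - 358 = -557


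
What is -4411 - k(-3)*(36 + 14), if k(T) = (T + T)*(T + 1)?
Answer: -5011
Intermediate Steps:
k(T) = 2*T*(1 + T) (k(T) = (2*T)*(1 + T) = 2*T*(1 + T))
-4411 - k(-3)*(36 + 14) = -4411 - 2*(-3)*(1 - 3)*(36 + 14) = -4411 - 2*(-3)*(-2)*50 = -4411 - 12*50 = -4411 - 1*600 = -4411 - 600 = -5011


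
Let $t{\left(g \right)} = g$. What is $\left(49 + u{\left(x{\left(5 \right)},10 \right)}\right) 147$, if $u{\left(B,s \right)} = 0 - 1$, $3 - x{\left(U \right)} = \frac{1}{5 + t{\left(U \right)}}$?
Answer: $7056$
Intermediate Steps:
$x{\left(U \right)} = 3 - \frac{1}{5 + U}$
$u{\left(B,s \right)} = -1$ ($u{\left(B,s \right)} = 0 - 1 = -1$)
$\left(49 + u{\left(x{\left(5 \right)},10 \right)}\right) 147 = \left(49 - 1\right) 147 = 48 \cdot 147 = 7056$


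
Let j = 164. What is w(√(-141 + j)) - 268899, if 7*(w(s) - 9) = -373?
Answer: -1882603/7 ≈ -2.6894e+5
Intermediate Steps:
w(s) = -310/7 (w(s) = 9 + (⅐)*(-373) = 9 - 373/7 = -310/7)
w(√(-141 + j)) - 268899 = -310/7 - 268899 = -1882603/7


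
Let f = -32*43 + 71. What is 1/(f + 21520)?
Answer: 1/20215 ≈ 4.9468e-5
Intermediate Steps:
f = -1305 (f = -1376 + 71 = -1305)
1/(f + 21520) = 1/(-1305 + 21520) = 1/20215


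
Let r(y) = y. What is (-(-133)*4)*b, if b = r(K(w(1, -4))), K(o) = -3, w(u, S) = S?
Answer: -1596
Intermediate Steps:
b = -3
(-(-133)*4)*b = -(-133)*4*(-3) = -19*(-28)*(-3) = 532*(-3) = -1596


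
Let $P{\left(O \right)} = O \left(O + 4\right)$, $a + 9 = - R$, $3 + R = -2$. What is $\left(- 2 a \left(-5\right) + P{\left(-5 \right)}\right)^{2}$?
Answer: $1225$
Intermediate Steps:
$R = -5$ ($R = -3 - 2 = -5$)
$a = -4$ ($a = -9 - -5 = -9 + 5 = -4$)
$P{\left(O \right)} = O \left(4 + O\right)$
$\left(- 2 a \left(-5\right) + P{\left(-5 \right)}\right)^{2} = \left(\left(-2\right) \left(-4\right) \left(-5\right) - 5 \left(4 - 5\right)\right)^{2} = \left(8 \left(-5\right) - -5\right)^{2} = \left(-40 + 5\right)^{2} = \left(-35\right)^{2} = 1225$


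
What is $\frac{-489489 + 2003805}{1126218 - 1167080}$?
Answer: $- \frac{757158}{20431} \approx -37.059$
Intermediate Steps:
$\frac{-489489 + 2003805}{1126218 - 1167080} = \frac{1514316}{-40862} = 1514316 \left(- \frac{1}{40862}\right) = - \frac{757158}{20431}$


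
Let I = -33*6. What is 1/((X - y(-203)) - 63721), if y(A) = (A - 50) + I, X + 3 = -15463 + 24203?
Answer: -1/54533 ≈ -1.8338e-5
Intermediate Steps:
I = -198
X = 8737 (X = -3 + (-15463 + 24203) = -3 + 8740 = 8737)
y(A) = -248 + A (y(A) = (A - 50) - 198 = (-50 + A) - 198 = -248 + A)
1/((X - y(-203)) - 63721) = 1/((8737 - (-248 - 203)) - 63721) = 1/((8737 - 1*(-451)) - 63721) = 1/((8737 + 451) - 63721) = 1/(9188 - 63721) = 1/(-54533) = -1/54533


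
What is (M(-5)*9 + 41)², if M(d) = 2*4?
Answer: 12769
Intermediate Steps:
M(d) = 8
(M(-5)*9 + 41)² = (8*9 + 41)² = (72 + 41)² = 113² = 12769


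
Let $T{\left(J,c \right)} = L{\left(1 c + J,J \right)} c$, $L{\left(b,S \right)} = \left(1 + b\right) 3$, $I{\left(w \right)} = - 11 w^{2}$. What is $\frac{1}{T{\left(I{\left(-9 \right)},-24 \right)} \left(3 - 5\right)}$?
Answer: $- \frac{1}{131616} \approx -7.5979 \cdot 10^{-6}$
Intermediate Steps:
$L{\left(b,S \right)} = 3 + 3 b$
$T{\left(J,c \right)} = c \left(3 + 3 J + 3 c\right)$ ($T{\left(J,c \right)} = \left(3 + 3 \left(1 c + J\right)\right) c = \left(3 + 3 \left(c + J\right)\right) c = \left(3 + 3 \left(J + c\right)\right) c = \left(3 + \left(3 J + 3 c\right)\right) c = \left(3 + 3 J + 3 c\right) c = c \left(3 + 3 J + 3 c\right)$)
$\frac{1}{T{\left(I{\left(-9 \right)},-24 \right)} \left(3 - 5\right)} = \frac{1}{3 \left(-24\right) \left(1 - 11 \left(-9\right)^{2} - 24\right) \left(3 - 5\right)} = \frac{1}{3 \left(-24\right) \left(1 - 891 - 24\right) \left(3 - 5\right)} = \frac{1}{3 \left(-24\right) \left(1 - 891 - 24\right) \left(-2\right)} = \frac{1}{3 \left(-24\right) \left(-914\right) \left(-2\right)} = \frac{1}{65808 \left(-2\right)} = \frac{1}{-131616} = - \frac{1}{131616}$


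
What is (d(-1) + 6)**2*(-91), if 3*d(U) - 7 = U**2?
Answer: -61516/9 ≈ -6835.1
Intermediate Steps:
d(U) = 7/3 + U**2/3
(d(-1) + 6)**2*(-91) = ((7/3 + (1/3)*(-1)**2) + 6)**2*(-91) = ((7/3 + (1/3)*1) + 6)**2*(-91) = ((7/3 + 1/3) + 6)**2*(-91) = (8/3 + 6)**2*(-91) = (26/3)**2*(-91) = (676/9)*(-91) = -61516/9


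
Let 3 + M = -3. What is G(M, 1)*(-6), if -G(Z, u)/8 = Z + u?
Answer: -240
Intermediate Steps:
M = -6 (M = -3 - 3 = -6)
G(Z, u) = -8*Z - 8*u (G(Z, u) = -8*(Z + u) = -8*Z - 8*u)
G(M, 1)*(-6) = (-8*(-6) - 8*1)*(-6) = (48 - 8)*(-6) = 40*(-6) = -240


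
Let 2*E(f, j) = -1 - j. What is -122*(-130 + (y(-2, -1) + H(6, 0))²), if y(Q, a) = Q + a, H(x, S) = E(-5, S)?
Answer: 28731/2 ≈ 14366.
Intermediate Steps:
E(f, j) = -½ - j/2 (E(f, j) = (-1 - j)/2 = -½ - j/2)
H(x, S) = -½ - S/2
-122*(-130 + (y(-2, -1) + H(6, 0))²) = -122*(-130 + ((-2 - 1) + (-½ - ½*0))²) = -122*(-130 + (-3 + (-½ + 0))²) = -122*(-130 + (-3 - ½)²) = -122*(-130 + (-7/2)²) = -122*(-130 + 49/4) = -122*(-471/4) = 28731/2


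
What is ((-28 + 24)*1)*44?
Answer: -176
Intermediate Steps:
((-28 + 24)*1)*44 = -4*1*44 = -4*44 = -176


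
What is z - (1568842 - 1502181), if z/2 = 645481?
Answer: 1224301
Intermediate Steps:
z = 1290962 (z = 2*645481 = 1290962)
z - (1568842 - 1502181) = 1290962 - (1568842 - 1502181) = 1290962 - 1*66661 = 1290962 - 66661 = 1224301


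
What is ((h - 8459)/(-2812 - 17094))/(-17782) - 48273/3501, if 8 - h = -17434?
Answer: -5695696521611/413081230164 ≈ -13.788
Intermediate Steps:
h = 17442 (h = 8 - 1*(-17434) = 8 + 17434 = 17442)
((h - 8459)/(-2812 - 17094))/(-17782) - 48273/3501 = ((17442 - 8459)/(-2812 - 17094))/(-17782) - 48273/3501 = (8983/(-19906))*(-1/17782) - 48273*1/3501 = (8983*(-1/19906))*(-1/17782) - 16091/1167 = -8983/19906*(-1/17782) - 16091/1167 = 8983/353968492 - 16091/1167 = -5695696521611/413081230164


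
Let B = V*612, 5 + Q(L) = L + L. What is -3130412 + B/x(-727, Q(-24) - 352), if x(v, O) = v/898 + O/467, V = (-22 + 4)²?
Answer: -2284457833396/703199 ≈ -3.2487e+6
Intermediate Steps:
Q(L) = -5 + 2*L (Q(L) = -5 + (L + L) = -5 + 2*L)
V = 324 (V = (-18)² = 324)
B = 198288 (B = 324*612 = 198288)
x(v, O) = O/467 + v/898 (x(v, O) = v*(1/898) + O*(1/467) = v/898 + O/467 = O/467 + v/898)
-3130412 + B/x(-727, Q(-24) - 352) = -3130412 + 198288/(((-5 + 2*(-24)) - 352)/467 + (1/898)*(-727)) = -3130412 + 198288/(((-5 - 48) - 352)/467 - 727/898) = -3130412 + 198288/((-53 - 352)/467 - 727/898) = -3130412 + 198288/((1/467)*(-405) - 727/898) = -3130412 + 198288/(-405/467 - 727/898) = -3130412 + 198288/(-703199/419366) = -3130412 + 198288*(-419366/703199) = -3130412 - 83155245408/703199 = -2284457833396/703199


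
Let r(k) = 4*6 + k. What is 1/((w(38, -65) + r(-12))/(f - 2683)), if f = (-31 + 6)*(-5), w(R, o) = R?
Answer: -1279/25 ≈ -51.160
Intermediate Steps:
r(k) = 24 + k
f = 125 (f = -25*(-5) = 125)
1/((w(38, -65) + r(-12))/(f - 2683)) = 1/((38 + (24 - 12))/(125 - 2683)) = 1/((38 + 12)/(-2558)) = 1/(50*(-1/2558)) = 1/(-25/1279) = -1279/25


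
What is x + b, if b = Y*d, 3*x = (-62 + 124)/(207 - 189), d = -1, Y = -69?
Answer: 1894/27 ≈ 70.148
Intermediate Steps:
x = 31/27 (x = ((-62 + 124)/(207 - 189))/3 = (62/18)/3 = (62*(1/18))/3 = (⅓)*(31/9) = 31/27 ≈ 1.1481)
b = 69 (b = -69*(-1) = 69)
x + b = 31/27 + 69 = 1894/27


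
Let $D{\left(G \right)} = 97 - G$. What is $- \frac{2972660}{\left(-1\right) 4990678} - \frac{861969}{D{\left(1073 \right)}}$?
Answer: $\frac{2152355520571}{2435450864} \approx 883.76$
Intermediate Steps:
$- \frac{2972660}{\left(-1\right) 4990678} - \frac{861969}{D{\left(1073 \right)}} = - \frac{2972660}{\left(-1\right) 4990678} - \frac{861969}{97 - 1073} = - \frac{2972660}{-4990678} - \frac{861969}{97 - 1073} = \left(-2972660\right) \left(- \frac{1}{4990678}\right) - \frac{861969}{-976} = \frac{1486330}{2495339} - - \frac{861969}{976} = \frac{1486330}{2495339} + \frac{861969}{976} = \frac{2152355520571}{2435450864}$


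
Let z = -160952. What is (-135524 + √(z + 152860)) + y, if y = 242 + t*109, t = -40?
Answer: -139642 + 34*I*√7 ≈ -1.3964e+5 + 89.956*I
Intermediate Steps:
y = -4118 (y = 242 - 40*109 = 242 - 4360 = -4118)
(-135524 + √(z + 152860)) + y = (-135524 + √(-160952 + 152860)) - 4118 = (-135524 + √(-8092)) - 4118 = (-135524 + 34*I*√7) - 4118 = -139642 + 34*I*√7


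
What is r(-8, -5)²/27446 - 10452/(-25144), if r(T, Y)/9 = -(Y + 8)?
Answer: 19074723/43131389 ≈ 0.44225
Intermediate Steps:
r(T, Y) = -72 - 9*Y (r(T, Y) = 9*(-(Y + 8)) = 9*(-(8 + Y)) = 9*(-8 - Y) = -72 - 9*Y)
r(-8, -5)²/27446 - 10452/(-25144) = (-72 - 9*(-5))²/27446 - 10452/(-25144) = (-72 + 45)²*(1/27446) - 10452*(-1/25144) = (-27)²*(1/27446) + 2613/6286 = 729*(1/27446) + 2613/6286 = 729/27446 + 2613/6286 = 19074723/43131389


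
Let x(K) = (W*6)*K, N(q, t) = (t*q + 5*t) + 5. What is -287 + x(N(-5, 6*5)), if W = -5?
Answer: -437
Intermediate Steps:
N(q, t) = 5 + 5*t + q*t (N(q, t) = (q*t + 5*t) + 5 = (5*t + q*t) + 5 = 5 + 5*t + q*t)
x(K) = -30*K (x(K) = (-5*6)*K = -30*K)
-287 + x(N(-5, 6*5)) = -287 - 30*(5 + 5*(6*5) - 30*5) = -287 - 30*(5 + 5*30 - 5*30) = -287 - 30*(5 + 150 - 150) = -287 - 30*5 = -287 - 150 = -437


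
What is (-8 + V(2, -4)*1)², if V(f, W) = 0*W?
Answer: 64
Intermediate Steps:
V(f, W) = 0
(-8 + V(2, -4)*1)² = (-8 + 0*1)² = (-8 + 0)² = (-8)² = 64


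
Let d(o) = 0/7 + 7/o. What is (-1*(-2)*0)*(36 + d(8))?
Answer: 0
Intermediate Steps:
d(o) = 7/o (d(o) = 0*(⅐) + 7/o = 0 + 7/o = 7/o)
(-1*(-2)*0)*(36 + d(8)) = (-1*(-2)*0)*(36 + 7/8) = (2*0)*(36 + 7*(⅛)) = 0*(36 + 7/8) = 0*(295/8) = 0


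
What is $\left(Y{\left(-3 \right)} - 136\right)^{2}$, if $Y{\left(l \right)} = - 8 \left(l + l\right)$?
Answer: $7744$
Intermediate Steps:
$Y{\left(l \right)} = - 16 l$ ($Y{\left(l \right)} = - 8 \cdot 2 l = - 16 l$)
$\left(Y{\left(-3 \right)} - 136\right)^{2} = \left(\left(-16\right) \left(-3\right) - 136\right)^{2} = \left(48 - 136\right)^{2} = \left(-88\right)^{2} = 7744$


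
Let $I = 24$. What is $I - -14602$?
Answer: $14626$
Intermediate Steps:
$I - -14602 = 24 - -14602 = 24 + 14602 = 14626$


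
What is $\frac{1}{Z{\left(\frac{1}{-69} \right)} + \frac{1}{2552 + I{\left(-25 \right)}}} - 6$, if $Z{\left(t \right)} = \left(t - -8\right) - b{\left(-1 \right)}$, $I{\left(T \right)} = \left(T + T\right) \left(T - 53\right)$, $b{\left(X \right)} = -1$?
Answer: $- \frac{23556666}{4000309} \approx -5.8887$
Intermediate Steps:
$I{\left(T \right)} = 2 T \left(-53 + T\right)$
$Z{\left(t \right)} = 9 + t$ ($Z{\left(t \right)} = \left(t - -8\right) - -1 = \left(t + 8\right) + 1 = \left(8 + t\right) + 1 = 9 + t$)
$\frac{1}{Z{\left(\frac{1}{-69} \right)} + \frac{1}{2552 + I{\left(-25 \right)}}} - 6 = \frac{1}{\left(9 + \frac{1}{-69}\right) + \frac{1}{2552 + 2 \left(-25\right) \left(-53 - 25\right)}} - 6 = \frac{1}{\left(9 - \frac{1}{69}\right) + \frac{1}{2552 + 2 \left(-25\right) \left(-78\right)}} - 6 = \frac{1}{\frac{620}{69} + \frac{1}{2552 + 3900}} - 6 = \frac{1}{\frac{620}{69} + \frac{1}{6452}} - 6 = \frac{1}{\frac{4000309}{445188}} - 6 = \frac{445188}{4000309} - 6 = - \frac{23556666}{4000309}$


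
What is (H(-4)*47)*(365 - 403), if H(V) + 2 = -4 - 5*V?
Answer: -25004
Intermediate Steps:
H(V) = -6 - 5*V (H(V) = -2 + (-4 - 5*V) = -6 - 5*V)
(H(-4)*47)*(365 - 403) = ((-6 - 5*(-4))*47)*(365 - 403) = ((-6 + 20)*47)*(-38) = (14*47)*(-38) = 658*(-38) = -25004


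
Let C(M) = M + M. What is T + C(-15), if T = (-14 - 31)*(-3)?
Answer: 105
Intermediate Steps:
C(M) = 2*M
T = 135 (T = -45*(-3) = 135)
T + C(-15) = 135 + 2*(-15) = 135 - 30 = 105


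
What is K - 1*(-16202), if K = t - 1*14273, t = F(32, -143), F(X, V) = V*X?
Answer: -2647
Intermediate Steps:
t = -4576 (t = -143*32 = -4576)
K = -18849 (K = -4576 - 1*14273 = -4576 - 14273 = -18849)
K - 1*(-16202) = -18849 - 1*(-16202) = -18849 + 16202 = -2647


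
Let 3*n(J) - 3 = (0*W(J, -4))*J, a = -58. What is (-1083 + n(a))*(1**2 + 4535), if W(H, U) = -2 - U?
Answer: -4907952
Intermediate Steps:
n(J) = 1 (n(J) = 1 + ((0*(-2 - 1*(-4)))*J)/3 = 1 + ((0*(-2 + 4))*J)/3 = 1 + ((0*2)*J)/3 = 1 + (0*J)/3 = 1 + (1/3)*0 = 1 + 0 = 1)
(-1083 + n(a))*(1**2 + 4535) = (-1083 + 1)*(1**2 + 4535) = -1082*(1 + 4535) = -1082*4536 = -4907952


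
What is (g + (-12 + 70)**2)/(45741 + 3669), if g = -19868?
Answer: -8252/24705 ≈ -0.33402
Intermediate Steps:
(g + (-12 + 70)**2)/(45741 + 3669) = (-19868 + (-12 + 70)**2)/(45741 + 3669) = (-19868 + 58**2)/49410 = (-19868 + 3364)*(1/49410) = -16504*1/49410 = -8252/24705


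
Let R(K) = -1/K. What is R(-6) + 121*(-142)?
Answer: -103091/6 ≈ -17182.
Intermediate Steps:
R(-6) + 121*(-142) = -1/(-6) + 121*(-142) = -1*(-1/6) - 17182 = 1/6 - 17182 = -103091/6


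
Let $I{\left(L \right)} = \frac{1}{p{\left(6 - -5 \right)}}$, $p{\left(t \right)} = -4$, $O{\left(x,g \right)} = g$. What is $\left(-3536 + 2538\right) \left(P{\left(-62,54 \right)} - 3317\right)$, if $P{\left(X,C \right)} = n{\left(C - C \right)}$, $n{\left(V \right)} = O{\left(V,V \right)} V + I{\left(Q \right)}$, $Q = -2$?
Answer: $\frac{6621231}{2} \approx 3.3106 \cdot 10^{6}$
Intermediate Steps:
$I{\left(L \right)} = - \frac{1}{4}$ ($I{\left(L \right)} = \frac{1}{-4} = - \frac{1}{4}$)
$n{\left(V \right)} = - \frac{1}{4} + V^{2}$ ($n{\left(V \right)} = V V - \frac{1}{4} = V^{2} - \frac{1}{4} = - \frac{1}{4} + V^{2}$)
$P{\left(X,C \right)} = - \frac{1}{4}$ ($P{\left(X,C \right)} = - \frac{1}{4} + \left(C - C\right)^{2} = - \frac{1}{4} + 0^{2} = - \frac{1}{4} + 0 = - \frac{1}{4}$)
$\left(-3536 + 2538\right) \left(P{\left(-62,54 \right)} - 3317\right) = \left(-3536 + 2538\right) \left(- \frac{1}{4} - 3317\right) = \left(-998\right) \left(- \frac{13269}{4}\right) = \frac{6621231}{2}$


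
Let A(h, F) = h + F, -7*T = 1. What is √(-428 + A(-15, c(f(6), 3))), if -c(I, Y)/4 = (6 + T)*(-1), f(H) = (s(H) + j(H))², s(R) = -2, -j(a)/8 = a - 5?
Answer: I*√20559/7 ≈ 20.483*I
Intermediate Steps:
T = -⅐ (T = -⅐*1 = -⅐ ≈ -0.14286)
j(a) = 40 - 8*a (j(a) = -8*(a - 5) = -8*(-5 + a) = 40 - 8*a)
f(H) = (38 - 8*H)² (f(H) = (-2 + (40 - 8*H))² = (38 - 8*H)²)
c(I, Y) = 164/7 (c(I, Y) = -4*(6 - ⅐)*(-1) = -164*(-1)/7 = -4*(-41/7) = 164/7)
A(h, F) = F + h
√(-428 + A(-15, c(f(6), 3))) = √(-428 + (164/7 - 15)) = √(-428 + 59/7) = √(-2937/7) = I*√20559/7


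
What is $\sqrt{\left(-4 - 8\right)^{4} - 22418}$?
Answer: $29 i \sqrt{2} \approx 41.012 i$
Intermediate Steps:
$\sqrt{\left(-4 - 8\right)^{4} - 22418} = \sqrt{\left(-12\right)^{4} - 22418} = \sqrt{20736 - 22418} = \sqrt{-1682} = 29 i \sqrt{2}$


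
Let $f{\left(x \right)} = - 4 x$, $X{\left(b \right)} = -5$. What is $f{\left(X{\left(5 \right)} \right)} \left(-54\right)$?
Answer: $-1080$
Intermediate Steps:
$f{\left(X{\left(5 \right)} \right)} \left(-54\right) = \left(-4\right) \left(-5\right) \left(-54\right) = 20 \left(-54\right) = -1080$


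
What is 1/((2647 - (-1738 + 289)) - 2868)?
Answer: 1/1228 ≈ 0.00081433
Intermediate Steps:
1/((2647 - (-1738 + 289)) - 2868) = 1/((2647 - 1*(-1449)) - 2868) = 1/((2647 + 1449) - 2868) = 1/(4096 - 2868) = 1/1228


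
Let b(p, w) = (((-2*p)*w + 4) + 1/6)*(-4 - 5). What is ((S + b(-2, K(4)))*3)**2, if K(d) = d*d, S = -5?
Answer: 13771521/4 ≈ 3.4429e+6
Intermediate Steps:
K(d) = d**2
b(p, w) = -75/2 + 18*p*w (b(p, w) = ((-2*p*w + 4) + 1/6)*(-9) = ((4 - 2*p*w) + 1/6)*(-9) = (25/6 - 2*p*w)*(-9) = -75/2 + 18*p*w)
((S + b(-2, K(4)))*3)**2 = ((-5 + (-75/2 + 18*(-2)*4**2))*3)**2 = ((-5 + (-75/2 + 18*(-2)*16))*3)**2 = ((-5 + (-75/2 - 576))*3)**2 = ((-5 - 1227/2)*3)**2 = (-1237/2*3)**2 = (-3711/2)**2 = 13771521/4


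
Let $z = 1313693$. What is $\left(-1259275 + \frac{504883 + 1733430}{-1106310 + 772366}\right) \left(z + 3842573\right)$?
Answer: $- \frac{1084181159090379429}{166972} \approx -6.4932 \cdot 10^{12}$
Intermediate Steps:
$\left(-1259275 + \frac{504883 + 1733430}{-1106310 + 772366}\right) \left(z + 3842573\right) = \left(-1259275 + \frac{504883 + 1733430}{-1106310 + 772366}\right) \left(1313693 + 3842573\right) = \left(-1259275 + \frac{2238313}{-333944}\right) 5156266 = \left(-1259275 + 2238313 \left(- \frac{1}{333944}\right)\right) 5156266 = \left(-1259275 - \frac{2238313}{333944}\right) 5156266 = \left(- \frac{420529568913}{333944}\right) 5156266 = - \frac{1084181159090379429}{166972}$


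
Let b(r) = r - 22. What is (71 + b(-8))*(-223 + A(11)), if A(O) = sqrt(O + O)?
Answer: -9143 + 41*sqrt(22) ≈ -8950.7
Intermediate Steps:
b(r) = -22 + r
A(O) = sqrt(2)*sqrt(O) (A(O) = sqrt(2*O) = sqrt(2)*sqrt(O))
(71 + b(-8))*(-223 + A(11)) = (71 + (-22 - 8))*(-223 + sqrt(2)*sqrt(11)) = (71 - 30)*(-223 + sqrt(22)) = 41*(-223 + sqrt(22)) = -9143 + 41*sqrt(22)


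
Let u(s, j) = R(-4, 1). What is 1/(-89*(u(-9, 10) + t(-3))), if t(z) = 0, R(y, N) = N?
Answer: -1/89 ≈ -0.011236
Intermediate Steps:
u(s, j) = 1
1/(-89*(u(-9, 10) + t(-3))) = 1/(-89*(1 + 0)) = 1/(-89*1) = 1/(-89) = -1/89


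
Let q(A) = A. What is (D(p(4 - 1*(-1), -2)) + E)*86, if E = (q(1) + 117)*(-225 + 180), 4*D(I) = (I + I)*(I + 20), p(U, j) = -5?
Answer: -459885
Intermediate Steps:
D(I) = I*(20 + I)/2 (D(I) = ((I + I)*(I + 20))/4 = ((2*I)*(20 + I))/4 = (2*I*(20 + I))/4 = I*(20 + I)/2)
E = -5310 (E = (1 + 117)*(-225 + 180) = 118*(-45) = -5310)
(D(p(4 - 1*(-1), -2)) + E)*86 = ((1/2)*(-5)*(20 - 5) - 5310)*86 = ((1/2)*(-5)*15 - 5310)*86 = (-75/2 - 5310)*86 = -10695/2*86 = -459885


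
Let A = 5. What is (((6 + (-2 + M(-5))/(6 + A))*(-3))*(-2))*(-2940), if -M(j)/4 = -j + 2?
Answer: -635040/11 ≈ -57731.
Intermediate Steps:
M(j) = -8 + 4*j (M(j) = -4*(-j + 2) = -4*(2 - j) = -8 + 4*j)
(((6 + (-2 + M(-5))/(6 + A))*(-3))*(-2))*(-2940) = (((6 + (-2 + (-8 + 4*(-5)))/(6 + 5))*(-3))*(-2))*(-2940) = (((6 + (-2 + (-8 - 20))/11)*(-3))*(-2))*(-2940) = (((6 + (-2 - 28)*(1/11))*(-3))*(-2))*(-2940) = (((6 - 30*1/11)*(-3))*(-2))*(-2940) = (((6 - 30/11)*(-3))*(-2))*(-2940) = (((36/11)*(-3))*(-2))*(-2940) = -108/11*(-2)*(-2940) = (216/11)*(-2940) = -635040/11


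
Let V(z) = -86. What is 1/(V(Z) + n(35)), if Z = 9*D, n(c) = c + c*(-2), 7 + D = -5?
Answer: -1/121 ≈ -0.0082645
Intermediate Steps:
D = -12 (D = -7 - 5 = -12)
n(c) = -c (n(c) = c - 2*c = -c)
Z = -108 (Z = 9*(-12) = -108)
1/(V(Z) + n(35)) = 1/(-86 - 1*35) = 1/(-86 - 35) = 1/(-121) = -1/121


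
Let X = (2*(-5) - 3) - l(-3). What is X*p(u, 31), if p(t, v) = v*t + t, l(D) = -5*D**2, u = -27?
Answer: -27648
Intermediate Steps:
p(t, v) = t + t*v (p(t, v) = t*v + t = t + t*v)
X = 32 (X = (2*(-5) - 3) - (-5)*(-3)**2 = (-10 - 3) - (-5)*9 = -13 - 1*(-45) = -13 + 45 = 32)
X*p(u, 31) = 32*(-27*(1 + 31)) = 32*(-27*32) = 32*(-864) = -27648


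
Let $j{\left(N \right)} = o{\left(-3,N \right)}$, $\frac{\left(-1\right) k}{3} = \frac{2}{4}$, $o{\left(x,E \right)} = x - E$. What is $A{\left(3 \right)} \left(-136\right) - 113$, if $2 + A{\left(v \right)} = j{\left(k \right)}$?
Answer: $363$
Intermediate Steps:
$k = - \frac{3}{2}$ ($k = - 3 \cdot \frac{2}{4} = - 3 \cdot 2 \cdot \frac{1}{4} = \left(-3\right) \frac{1}{2} = - \frac{3}{2} \approx -1.5$)
$j{\left(N \right)} = -3 - N$
$A{\left(v \right)} = - \frac{7}{2}$ ($A{\left(v \right)} = -2 - \frac{3}{2} = - \frac{7}{2}$)
$A{\left(3 \right)} \left(-136\right) - 113 = \left(- \frac{7}{2}\right) \left(-136\right) - 113 = 476 - 113 = 363$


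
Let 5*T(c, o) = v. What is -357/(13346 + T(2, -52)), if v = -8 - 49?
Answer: -1785/66673 ≈ -0.026772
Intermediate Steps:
v = -57
T(c, o) = -57/5 (T(c, o) = (⅕)*(-57) = -57/5)
-357/(13346 + T(2, -52)) = -357/(13346 - 57/5) = -357/(66673/5) = (5/66673)*(-357) = -1785/66673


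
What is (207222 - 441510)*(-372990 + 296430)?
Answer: 17937089280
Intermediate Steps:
(207222 - 441510)*(-372990 + 296430) = -234288*(-76560) = 17937089280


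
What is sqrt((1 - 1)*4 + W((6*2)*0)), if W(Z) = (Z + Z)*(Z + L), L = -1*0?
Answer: 0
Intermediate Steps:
L = 0
W(Z) = 2*Z**2 (W(Z) = (Z + Z)*(Z + 0) = (2*Z)*Z = 2*Z**2)
sqrt((1 - 1)*4 + W((6*2)*0)) = sqrt((1 - 1)*4 + 2*((6*2)*0)**2) = sqrt(0*4 + 2*(12*0)**2) = sqrt(0 + 2*0**2) = sqrt(0 + 2*0) = sqrt(0 + 0) = sqrt(0) = 0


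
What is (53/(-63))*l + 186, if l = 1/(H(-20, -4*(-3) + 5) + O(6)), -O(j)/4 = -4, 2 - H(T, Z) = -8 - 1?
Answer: 316333/1701 ≈ 185.97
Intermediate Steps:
H(T, Z) = 11 (H(T, Z) = 2 - (-8 - 1) = 2 - 1*(-9) = 2 + 9 = 11)
O(j) = 16 (O(j) = -4*(-4) = 16)
l = 1/27 (l = 1/(11 + 16) = 1/27 ≈ 0.037037)
(53/(-63))*l + 186 = (53/(-63))*(1/27) + 186 = (53*(-1/63))*(1/27) + 186 = -53/63*1/27 + 186 = -53/1701 + 186 = 316333/1701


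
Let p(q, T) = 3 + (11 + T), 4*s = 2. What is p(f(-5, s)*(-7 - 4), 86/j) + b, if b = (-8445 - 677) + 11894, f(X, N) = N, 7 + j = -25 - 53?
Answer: 236724/85 ≈ 2785.0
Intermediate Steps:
j = -85 (j = -7 + (-25 - 53) = -7 - 78 = -85)
s = ½ (s = (¼)*2 = ½ ≈ 0.50000)
p(q, T) = 14 + T
b = 2772 (b = -9122 + 11894 = 2772)
p(f(-5, s)*(-7 - 4), 86/j) + b = (14 + 86/(-85)) + 2772 = (14 + 86*(-1/85)) + 2772 = (14 - 86/85) + 2772 = 1104/85 + 2772 = 236724/85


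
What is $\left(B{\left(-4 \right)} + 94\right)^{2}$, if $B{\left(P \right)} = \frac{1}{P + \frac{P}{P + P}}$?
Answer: $\frac{430336}{49} \approx 8782.4$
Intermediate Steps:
$B{\left(P \right)} = \frac{1}{\frac{1}{2} + P}$ ($B{\left(P \right)} = \frac{1}{P + \frac{P}{2 P}} = \frac{1}{P + P \frac{1}{2 P}} = \frac{1}{P + \frac{1}{2}} = \frac{1}{\frac{1}{2} + P}$)
$\left(B{\left(-4 \right)} + 94\right)^{2} = \left(\frac{2}{1 + 2 \left(-4\right)} + 94\right)^{2} = \left(\frac{2}{1 - 8} + 94\right)^{2} = \left(\frac{2}{-7} + 94\right)^{2} = \left(2 \left(- \frac{1}{7}\right) + 94\right)^{2} = \left(- \frac{2}{7} + 94\right)^{2} = \left(\frac{656}{7}\right)^{2} = \frac{430336}{49}$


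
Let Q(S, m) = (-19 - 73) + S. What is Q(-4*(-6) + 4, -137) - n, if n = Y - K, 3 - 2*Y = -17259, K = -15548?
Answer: -24243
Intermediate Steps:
Y = 8631 (Y = 3/2 - ½*(-17259) = 3/2 + 17259/2 = 8631)
Q(S, m) = -92 + S
n = 24179 (n = 8631 - 1*(-15548) = 8631 + 15548 = 24179)
Q(-4*(-6) + 4, -137) - n = (-92 + (-4*(-6) + 4)) - 1*24179 = (-92 + (24 + 4)) - 24179 = (-92 + 28) - 24179 = -64 - 24179 = -24243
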